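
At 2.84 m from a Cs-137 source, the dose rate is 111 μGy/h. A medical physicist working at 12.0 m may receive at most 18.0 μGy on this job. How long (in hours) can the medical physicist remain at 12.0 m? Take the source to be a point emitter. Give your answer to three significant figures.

Intensity scales as (d₁/d₂)², so rate at 12.0 m:
111 × (2.84/12.0)² = 111 × 0.05601 = 6.217 μGy/h.
Stay time = 18.0 μGy ÷ 6.217 μGy/h = 2.895 h.

2.90 h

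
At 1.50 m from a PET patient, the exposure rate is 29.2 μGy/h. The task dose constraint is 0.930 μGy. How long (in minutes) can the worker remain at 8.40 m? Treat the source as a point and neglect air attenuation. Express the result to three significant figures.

By the inverse-square law, rate at 8.40 m:
(1.50/8.40)² = 0.03189, so 29.2 × 0.03189 = 0.9312 μGy/h.
Stay time = 0.930 μGy ÷ 0.9312 μGy/h = 0.9987 h = 59.92 min.

59.9 min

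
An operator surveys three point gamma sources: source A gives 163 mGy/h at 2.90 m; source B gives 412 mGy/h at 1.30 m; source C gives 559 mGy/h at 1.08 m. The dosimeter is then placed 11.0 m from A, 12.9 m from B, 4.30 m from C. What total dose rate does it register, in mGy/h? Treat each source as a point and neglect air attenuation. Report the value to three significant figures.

50.8 mGy/h

Each source contributes Iᵢ·(dᵢ/rᵢ)²; contributions add.
A: 163 × (2.90/11.0)² = 11.33 mGy/h
B: 412 × (1.30/12.9)² = 4.184 mGy/h
C: 559 × (1.08/4.30)² = 35.26 mGy/h
Total = 11.33 + 4.184 + 35.26 = 50.77 mGy/h.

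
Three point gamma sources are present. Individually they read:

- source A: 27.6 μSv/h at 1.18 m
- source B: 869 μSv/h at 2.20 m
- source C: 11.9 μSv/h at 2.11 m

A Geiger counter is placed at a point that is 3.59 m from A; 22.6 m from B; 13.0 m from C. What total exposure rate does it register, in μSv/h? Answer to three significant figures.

11.5 μSv/h

Each source contributes Iᵢ·(dᵢ/rᵢ)²; contributions add.
A: 27.6 × (1.18/3.59)² = 2.982 μSv/h
B: 869 × (2.20/22.6)² = 8.235 μSv/h
C: 11.9 × (2.11/13.0)² = 0.3135 μSv/h
Total = 2.982 + 8.235 + 0.3135 = 11.53 μSv/h.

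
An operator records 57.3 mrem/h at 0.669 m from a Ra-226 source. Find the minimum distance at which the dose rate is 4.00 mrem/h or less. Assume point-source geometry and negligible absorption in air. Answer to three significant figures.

2.53 m

Using I₁d₁² = I₂d₂², d₂ = d₁·√(I₁/I₂).
I₁/I₂ = 57.3/4.00 = 14.32, so d₂ = 0.669 × √14.32 = 2.532 m.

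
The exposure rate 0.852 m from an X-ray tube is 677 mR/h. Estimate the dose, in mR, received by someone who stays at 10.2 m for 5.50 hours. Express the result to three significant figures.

Applying the 1/r² law, rate at 10.2 m:
677 × (0.852/10.2)² = 677 × 0.006977 = 4.723 mR/h.
Dose = rate × time = 4.723 mR/h × 5.500 h = 25.98 mR.

26.0 mR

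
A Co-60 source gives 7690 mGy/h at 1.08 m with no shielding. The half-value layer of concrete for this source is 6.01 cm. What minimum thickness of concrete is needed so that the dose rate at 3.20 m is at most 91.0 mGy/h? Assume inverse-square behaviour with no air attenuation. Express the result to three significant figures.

At 3.20 m, distance alone gives (1.08/3.20)² = 0.1139, so 7690 × 0.1139 = 875.9 mGy/h.
Further attenuation needed: 875.9/91.0 = 9.625.
n = log₂(9.625) = 3.267 half-value layers.
Thickness = 3.267 × 6.01 cm = 19.63 cm.

19.6 cm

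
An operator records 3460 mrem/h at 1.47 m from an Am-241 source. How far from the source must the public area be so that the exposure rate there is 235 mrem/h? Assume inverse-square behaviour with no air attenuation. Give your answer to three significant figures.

Intensity scales as (d₁/d₂)², so d₂ = d₁·√(I₁/I₂).
I₁/I₂ = 3460/235 = 14.72, so d₂ = 1.47 × √14.72 = 5.640 m.

5.64 m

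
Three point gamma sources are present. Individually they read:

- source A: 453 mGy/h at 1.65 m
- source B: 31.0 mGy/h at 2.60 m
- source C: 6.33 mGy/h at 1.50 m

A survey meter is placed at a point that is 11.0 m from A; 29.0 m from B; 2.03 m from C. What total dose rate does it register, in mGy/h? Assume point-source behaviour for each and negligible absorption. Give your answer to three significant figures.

By superposition, sum each source's inverse-square contribution:
A: 453 × (1.65/11.0)² = 10.19 mGy/h
B: 31.0 × (2.60/29.0)² = 0.2492 mGy/h
C: 6.33 × (1.50/2.03)² = 3.456 mGy/h
Total = 10.19 + 0.2492 + 3.456 = 13.90 mGy/h.

13.9 mGy/h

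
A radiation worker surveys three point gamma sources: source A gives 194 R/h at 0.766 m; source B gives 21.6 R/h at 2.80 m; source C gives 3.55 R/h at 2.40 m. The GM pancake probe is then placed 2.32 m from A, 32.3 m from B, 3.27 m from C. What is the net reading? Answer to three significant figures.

By superposition, sum each source's inverse-square contribution:
A: 194 × (0.766/2.32)² = 21.15 R/h
B: 21.6 × (2.80/32.3)² = 0.1623 R/h
C: 3.55 × (2.40/3.27)² = 1.912 R/h
Total = 21.15 + 0.1623 + 1.912 = 23.22 R/h.

23.2 R/h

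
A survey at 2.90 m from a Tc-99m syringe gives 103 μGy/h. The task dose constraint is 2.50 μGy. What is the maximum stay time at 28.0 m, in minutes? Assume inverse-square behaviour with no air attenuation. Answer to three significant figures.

136 min

Using I₁d₁² = I₂d₂², rate at 28.0 m:
103 × (2.90/28.0)² = 103 × 0.01073 = 1.105 μGy/h.
Stay time = 2.50 μGy ÷ 1.105 μGy/h = 2.262 h = 135.7 min.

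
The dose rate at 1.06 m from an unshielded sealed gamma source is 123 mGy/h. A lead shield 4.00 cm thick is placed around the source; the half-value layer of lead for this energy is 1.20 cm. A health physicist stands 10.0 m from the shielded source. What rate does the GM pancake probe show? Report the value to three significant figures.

Distance alone: 123 × (1.06/10.0)² = 123 × 0.01124 = 1.383 mGy/h.
Shield: 4.00/1.20 = 3.333 half-value layers → attenuation 2^(−3.333) = 0.09924.
Combined: 1.383 × 0.09924 = 0.1372 mGy/h.

0.137 mGy/h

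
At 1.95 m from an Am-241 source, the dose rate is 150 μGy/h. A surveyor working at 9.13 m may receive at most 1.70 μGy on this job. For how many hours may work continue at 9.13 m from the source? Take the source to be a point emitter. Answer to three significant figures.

Using I₁d₁² = I₂d₂², rate at 9.13 m:
150 × (1.95/9.13)² = 150 × 0.04562 = 6.843 μGy/h.
Stay time = 1.70 μGy ÷ 6.843 μGy/h = 0.2484 h.

0.248 h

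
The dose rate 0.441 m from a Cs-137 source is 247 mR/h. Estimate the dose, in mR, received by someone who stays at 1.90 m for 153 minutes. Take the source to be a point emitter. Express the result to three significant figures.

Intensity scales as (d₁/d₂)², so rate at 1.90 m:
247 × (0.441/1.90)² = 247 × 0.05387 = 13.31 mR/h.
Dose = rate × time = 13.31 mR/h × 2.550 h = 33.94 mR.

33.9 mR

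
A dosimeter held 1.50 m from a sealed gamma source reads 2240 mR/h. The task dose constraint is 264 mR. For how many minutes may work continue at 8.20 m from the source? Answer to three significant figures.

Since intensity falls as 1/r², rate at 8.20 m:
2240 × (1.50/8.20)² = 2240 × 0.03346 = 74.95 mR/h.
Stay time = 264 mR ÷ 74.95 mR/h = 3.522 h = 211.3 min.

211 min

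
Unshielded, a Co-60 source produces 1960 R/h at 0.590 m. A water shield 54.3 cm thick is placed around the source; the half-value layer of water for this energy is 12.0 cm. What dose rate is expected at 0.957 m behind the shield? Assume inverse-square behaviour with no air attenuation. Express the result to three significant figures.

32.4 R/h

Distance alone: (0.590/0.957)² = 0.3801, so 1960 × 0.3801 = 745.0 R/h.
Shield: 54.3/12.0 = 4.525 half-value layers → attenuation 2^(−4.525) = 0.04343.
Combined: 745.0 × 0.04343 = 32.36 R/h.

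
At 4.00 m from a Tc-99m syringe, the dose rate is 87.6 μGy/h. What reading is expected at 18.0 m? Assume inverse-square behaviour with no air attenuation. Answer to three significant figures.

By the inverse-square law, the rate at 18.0 m is
(4.00/18.0)² = 0.04938, so 87.6 × 0.04938 = 4.326 μGy/h.

4.33 μGy/h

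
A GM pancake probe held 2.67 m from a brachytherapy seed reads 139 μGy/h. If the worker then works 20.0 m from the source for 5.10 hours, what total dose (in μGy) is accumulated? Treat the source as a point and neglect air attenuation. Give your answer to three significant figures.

12.6 μGy

Since intensity falls as 1/r², rate at 20.0 m:
(2.67/20.0)² = 0.01782, so 139 × 0.01782 = 2.477 μGy/h.
Dose = rate × time = 2.477 μGy/h × 5.100 h = 12.63 μGy.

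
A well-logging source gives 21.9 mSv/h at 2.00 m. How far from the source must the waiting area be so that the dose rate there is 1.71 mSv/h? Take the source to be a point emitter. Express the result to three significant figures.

Intensity scales as (d₁/d₂)², so d₂ = d₁·√(I₁/I₂).
I₁/I₂ = 21.9/1.71 = 12.81, so d₂ = 2.00 × √12.81 = 7.158 m.

7.16 m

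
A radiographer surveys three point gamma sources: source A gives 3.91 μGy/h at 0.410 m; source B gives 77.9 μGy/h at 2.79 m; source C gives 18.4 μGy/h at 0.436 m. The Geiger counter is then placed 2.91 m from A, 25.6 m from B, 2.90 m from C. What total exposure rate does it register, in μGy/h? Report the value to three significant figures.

Each source contributes Iᵢ·(dᵢ/rᵢ)²; contributions add.
A: 3.91 × (0.410/2.91)² = 0.07762 μGy/h
B: 77.9 × (2.79/25.6)² = 0.9253 μGy/h
C: 18.4 × (0.436/2.90)² = 0.4159 μGy/h
Total = 0.07762 + 0.9253 + 0.4159 = 1.419 μGy/h.

1.42 μGy/h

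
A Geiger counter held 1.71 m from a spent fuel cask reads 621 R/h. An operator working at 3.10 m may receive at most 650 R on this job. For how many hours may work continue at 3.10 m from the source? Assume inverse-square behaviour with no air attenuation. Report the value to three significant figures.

By the inverse-square law, rate at 3.10 m:
621 × (1.71/3.10)² = 621 × 0.3043 = 189.0 R/h.
Stay time = 650 R ÷ 189.0 R/h = 3.439 h.

3.44 h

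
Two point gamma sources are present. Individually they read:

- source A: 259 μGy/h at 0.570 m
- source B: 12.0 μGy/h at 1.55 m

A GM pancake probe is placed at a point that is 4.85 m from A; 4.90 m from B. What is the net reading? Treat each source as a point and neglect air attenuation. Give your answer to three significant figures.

Each source contributes Iᵢ·(dᵢ/rᵢ)²; contributions add.
A: 259 × (0.570/4.85)² = 3.577 μGy/h
B: 12.0 × (1.55/4.90)² = 1.201 μGy/h
Total = 3.577 + 1.201 = 4.778 μGy/h.

4.78 μGy/h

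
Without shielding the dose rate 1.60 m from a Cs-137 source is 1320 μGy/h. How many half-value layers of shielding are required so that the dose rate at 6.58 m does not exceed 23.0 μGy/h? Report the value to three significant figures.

1.76 half-value layers

At 6.58 m, distance alone gives (1.60/6.58)² = 0.05913, so 1320 × 0.05913 = 78.05 μGy/h.
Further attenuation needed: 78.05/23.0 = 3.393.
n = log₂(3.393) = 1.763 half-value layers.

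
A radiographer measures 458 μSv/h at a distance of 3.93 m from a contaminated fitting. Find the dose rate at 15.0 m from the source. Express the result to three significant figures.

Using I₁d₁² = I₂d₂², the rate at 15.0 m is
458 × (3.93/15.0)² = 458 × 0.06864 = 31.44 μSv/h.

31.4 μSv/h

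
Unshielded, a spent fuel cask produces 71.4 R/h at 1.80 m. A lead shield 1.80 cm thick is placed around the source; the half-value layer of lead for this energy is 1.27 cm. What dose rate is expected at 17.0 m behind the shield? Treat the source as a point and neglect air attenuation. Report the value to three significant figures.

Distance alone: (1.80/17.0)² = 0.01121, so 71.4 × 0.01121 = 0.8004 R/h.
Shield: 1.80/1.27 = 1.417 half-value layers → attenuation 2^(−1.417) = 0.3745.
Combined: 0.8004 × 0.3745 = 0.2997 R/h.

0.300 R/h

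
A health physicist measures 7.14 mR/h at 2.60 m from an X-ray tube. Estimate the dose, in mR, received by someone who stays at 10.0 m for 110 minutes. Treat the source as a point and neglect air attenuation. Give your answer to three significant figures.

0.885 mR

By the inverse-square law, rate at 10.0 m:
7.14 × (2.60/10.0)² = 7.14 × 0.06760 = 0.4827 mR/h.
Dose = rate × time = 0.4827 mR/h × 1.833 h = 0.8848 mR.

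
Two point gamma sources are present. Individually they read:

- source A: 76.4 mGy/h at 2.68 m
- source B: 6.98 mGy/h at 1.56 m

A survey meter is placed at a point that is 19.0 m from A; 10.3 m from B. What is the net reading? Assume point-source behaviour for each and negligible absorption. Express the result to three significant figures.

1.68 mGy/h

Each source contributes Iᵢ·(dᵢ/rᵢ)²; contributions add.
A: 76.4 × (2.68/19.0)² = 1.520 mGy/h
B: 6.98 × (1.56/10.3)² = 0.1601 mGy/h
Total = 1.520 + 0.1601 = 1.680 mGy/h.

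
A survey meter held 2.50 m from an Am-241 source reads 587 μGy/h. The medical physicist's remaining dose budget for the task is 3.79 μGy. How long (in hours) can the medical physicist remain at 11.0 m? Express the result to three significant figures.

Applying the 1/r² law, rate at 11.0 m:
587 × (2.50/11.0)² = 587 × 0.05165 = 30.32 μGy/h.
Stay time = 3.79 μGy ÷ 30.32 μGy/h = 0.1250 h.

0.125 h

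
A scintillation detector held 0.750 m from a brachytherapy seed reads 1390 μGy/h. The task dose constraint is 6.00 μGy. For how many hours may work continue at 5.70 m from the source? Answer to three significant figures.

0.249 h

Since intensity falls as 1/r², rate at 5.70 m:
1390 × (0.750/5.70)² = 1390 × 0.01731 = 24.06 μGy/h.
Stay time = 6.00 μGy ÷ 24.06 μGy/h = 0.2494 h.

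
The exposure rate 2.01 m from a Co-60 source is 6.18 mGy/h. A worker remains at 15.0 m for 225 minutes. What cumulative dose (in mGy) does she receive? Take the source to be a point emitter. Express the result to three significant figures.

0.416 mGy

By the inverse-square law, rate at 15.0 m:
6.18 × (2.01/15.0)² = 6.18 × 0.01796 = 0.1110 mGy/h.
Dose = rate × time = 0.1110 mGy/h × 3.750 h = 0.4163 mGy.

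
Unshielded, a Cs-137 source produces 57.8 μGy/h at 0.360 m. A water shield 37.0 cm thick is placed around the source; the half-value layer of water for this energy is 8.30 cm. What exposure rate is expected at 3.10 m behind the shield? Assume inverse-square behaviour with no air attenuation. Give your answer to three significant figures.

Distance alone: 57.8 × (0.360/3.10)² = 57.8 × 0.01349 = 0.7797 μGy/h.
Shield: 37.0/8.30 = 4.458 half-value layers → attenuation 2^(−4.458) = 0.04550.
Combined: 0.7797 × 0.04550 = 0.03548 μGy/h.

0.0355 μGy/h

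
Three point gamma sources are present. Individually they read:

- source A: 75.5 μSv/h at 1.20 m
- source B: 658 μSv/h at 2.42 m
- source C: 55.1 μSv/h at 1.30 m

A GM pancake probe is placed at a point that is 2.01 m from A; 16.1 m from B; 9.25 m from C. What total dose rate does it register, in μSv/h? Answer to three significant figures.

By superposition, sum each source's inverse-square contribution:
A: 75.5 × (1.20/2.01)² = 26.91 μSv/h
B: 658 × (2.42/16.1)² = 14.87 μSv/h
C: 55.1 × (1.30/9.25)² = 1.088 μSv/h
Total = 26.91 + 14.87 + 1.088 = 42.87 μSv/h.

42.9 μSv/h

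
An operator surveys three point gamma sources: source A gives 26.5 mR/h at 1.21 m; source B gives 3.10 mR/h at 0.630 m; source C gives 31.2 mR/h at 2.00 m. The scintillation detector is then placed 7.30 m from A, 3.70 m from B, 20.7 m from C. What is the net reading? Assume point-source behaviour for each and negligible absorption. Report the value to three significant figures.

1.11 mR/h

Each source contributes Iᵢ·(dᵢ/rᵢ)²; contributions add.
A: 26.5 × (1.21/7.30)² = 0.7281 mR/h
B: 3.10 × (0.630/3.70)² = 0.08988 mR/h
C: 31.2 × (2.00/20.7)² = 0.2913 mR/h
Total = 0.7281 + 0.08988 + 0.2913 = 1.109 mR/h.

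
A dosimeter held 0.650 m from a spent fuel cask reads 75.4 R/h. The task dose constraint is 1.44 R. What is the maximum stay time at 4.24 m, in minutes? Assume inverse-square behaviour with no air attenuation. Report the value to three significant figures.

48.8 min

Using I₁d₁² = I₂d₂², rate at 4.24 m:
(0.650/4.24)² = 0.02350, so 75.4 × 0.02350 = 1.772 R/h.
Stay time = 1.44 R ÷ 1.772 R/h = 0.8126 h = 48.76 min.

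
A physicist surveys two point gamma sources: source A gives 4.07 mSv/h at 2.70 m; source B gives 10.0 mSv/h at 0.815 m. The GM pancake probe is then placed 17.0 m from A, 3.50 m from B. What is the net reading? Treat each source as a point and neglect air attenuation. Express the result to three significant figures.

Each source contributes Iᵢ·(dᵢ/rᵢ)²; contributions add.
A: 4.07 × (2.70/17.0)² = 0.1027 mSv/h
B: 10.0 × (0.815/3.50)² = 0.5422 mSv/h
Total = 0.1027 + 0.5422 = 0.6449 mSv/h.

0.645 mSv/h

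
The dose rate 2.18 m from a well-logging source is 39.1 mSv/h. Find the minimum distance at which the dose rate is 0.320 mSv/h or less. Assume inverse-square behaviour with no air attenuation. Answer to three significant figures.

24.1 m

By the inverse-square law, d₂ = d₁·√(I₁/I₂).
I₁/I₂ = 39.1/0.320 = 122.2, so d₂ = 2.18 × √122.2 = 24.10 m.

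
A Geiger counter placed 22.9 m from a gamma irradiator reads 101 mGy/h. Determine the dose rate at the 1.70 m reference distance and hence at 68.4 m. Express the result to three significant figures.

18300 mGy/h; 11.3 mGy/h

Using I₁d₁² = I₂d₂²,
At 1.70 m: (22.9/1.70)² = 181.5, so 101 × 181.5 = 18330 mGy/h
At 68.4 m: (1.70/68.4)² = 0.0006177, so 18330 × 0.0006177 = 11.32 mGy/h.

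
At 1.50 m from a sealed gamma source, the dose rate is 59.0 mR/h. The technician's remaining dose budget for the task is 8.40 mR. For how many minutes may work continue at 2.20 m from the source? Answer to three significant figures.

18.4 min

Since intensity falls as 1/r², rate at 2.20 m:
(1.50/2.20)² = 0.4649, so 59.0 × 0.4649 = 27.43 mR/h.
Stay time = 8.40 mR ÷ 27.43 mR/h = 0.3062 h = 18.37 min.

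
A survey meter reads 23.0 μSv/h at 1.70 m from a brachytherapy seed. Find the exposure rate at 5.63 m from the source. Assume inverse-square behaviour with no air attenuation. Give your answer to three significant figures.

Applying the 1/r² law, the rate at 5.63 m is
(1.70/5.63)² = 0.09118, so 23.0 × 0.09118 = 2.097 μSv/h.

2.10 μSv/h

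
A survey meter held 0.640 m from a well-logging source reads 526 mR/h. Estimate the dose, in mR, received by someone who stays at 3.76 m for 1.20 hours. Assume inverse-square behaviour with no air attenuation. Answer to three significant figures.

Intensity scales as (d₁/d₂)², so rate at 3.76 m:
(0.640/3.76)² = 0.02897, so 526 × 0.02897 = 15.24 mR/h.
Dose = rate × time = 15.24 mR/h × 1.200 h = 18.29 mR.

18.3 mR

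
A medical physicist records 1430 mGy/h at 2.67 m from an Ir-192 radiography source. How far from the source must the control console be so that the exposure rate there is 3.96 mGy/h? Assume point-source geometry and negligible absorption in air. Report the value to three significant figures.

50.7 m

By the inverse-square law, d₂ = d₁·√(I₁/I₂).
I₁/I₂ = 1430/3.96 = 361.1, so d₂ = 2.67 × √361.1 = 50.74 m.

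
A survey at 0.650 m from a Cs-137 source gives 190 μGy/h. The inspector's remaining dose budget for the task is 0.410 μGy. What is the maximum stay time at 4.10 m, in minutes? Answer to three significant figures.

5.15 min

Intensity scales as (d₁/d₂)², so rate at 4.10 m:
190 × (0.650/4.10)² = 190 × 0.02513 = 4.775 μGy/h.
Stay time = 0.410 μGy ÷ 4.775 μGy/h = 0.08586 h = 5.152 min.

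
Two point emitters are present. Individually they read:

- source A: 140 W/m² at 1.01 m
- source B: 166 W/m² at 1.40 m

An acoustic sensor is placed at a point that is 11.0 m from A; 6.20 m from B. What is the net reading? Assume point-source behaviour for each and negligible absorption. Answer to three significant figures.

9.64 W/m²

Each source contributes Iᵢ·(dᵢ/rᵢ)²; contributions add.
A: 140 × (1.01/11.0)² = 1.180 W/m²
B: 166 × (1.40/6.20)² = 8.464 W/m²
Total = 1.180 + 8.464 = 9.644 W/m².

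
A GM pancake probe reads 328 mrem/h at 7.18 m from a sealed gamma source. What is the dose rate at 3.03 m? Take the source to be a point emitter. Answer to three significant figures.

1840 mrem/h

Applying the 1/r² law, the rate at 3.03 m is
328 × (7.18/3.03)² = 328 × 5.615 = 1842 mrem/h.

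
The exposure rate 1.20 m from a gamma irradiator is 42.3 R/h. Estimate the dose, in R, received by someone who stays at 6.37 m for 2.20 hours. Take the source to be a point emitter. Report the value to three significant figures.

Since intensity falls as 1/r², rate at 6.37 m:
42.3 × (1.20/6.37)² = 42.3 × 0.03549 = 1.501 R/h.
Dose = rate × time = 1.501 R/h × 2.200 h = 3.302 R.

3.30 R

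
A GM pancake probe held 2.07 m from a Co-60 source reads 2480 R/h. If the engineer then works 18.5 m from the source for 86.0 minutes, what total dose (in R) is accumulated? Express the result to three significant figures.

44.5 R

Intensity scales as (d₁/d₂)², so rate at 18.5 m:
2480 × (2.07/18.5)² = 2480 × 0.01252 = 31.05 R/h.
Dose = rate × time = 31.05 R/h × 1.433 h = 44.49 R.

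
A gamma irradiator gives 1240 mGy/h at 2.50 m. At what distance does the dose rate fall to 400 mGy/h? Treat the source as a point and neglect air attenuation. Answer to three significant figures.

By the inverse-square law, d₂ = d₁·√(I₁/I₂).
I₁/I₂ = 1240/400 = 3.100, so d₂ = 2.50 × √3.100 = 4.402 m.

4.40 m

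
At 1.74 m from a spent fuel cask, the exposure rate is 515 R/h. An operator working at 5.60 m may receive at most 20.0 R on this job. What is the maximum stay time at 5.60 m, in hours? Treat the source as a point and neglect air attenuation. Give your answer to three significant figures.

Since intensity falls as 1/r², rate at 5.60 m:
515 × (1.74/5.60)² = 515 × 0.09654 = 49.72 R/h.
Stay time = 20.0 R ÷ 49.72 R/h = 0.4023 h.

0.402 h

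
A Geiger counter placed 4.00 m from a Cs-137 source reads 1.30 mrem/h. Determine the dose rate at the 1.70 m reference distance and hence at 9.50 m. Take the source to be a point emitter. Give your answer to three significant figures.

Applying the 1/r² law,
At 1.70 m: (4.00/1.70)² = 5.536, so 1.30 × 5.536 = 7.197 mrem/h
At 9.50 m: (1.70/9.50)² = 0.03202, so 7.197 × 0.03202 = 0.2304 mrem/h.

7.20 mrem/h; 0.230 mrem/h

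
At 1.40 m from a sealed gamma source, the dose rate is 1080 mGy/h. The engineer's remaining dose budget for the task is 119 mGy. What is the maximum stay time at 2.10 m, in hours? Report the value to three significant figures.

0.248 h

Using I₁d₁² = I₂d₂², rate at 2.10 m:
(1.40/2.10)² = 0.4444, so 1080 × 0.4444 = 480.0 mGy/h.
Stay time = 119 mGy ÷ 480.0 mGy/h = 0.2479 h.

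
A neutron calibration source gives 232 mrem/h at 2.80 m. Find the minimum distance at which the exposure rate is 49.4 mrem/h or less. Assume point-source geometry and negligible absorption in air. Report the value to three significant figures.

6.07 m

Applying the 1/r² law, d₂ = d₁·√(I₁/I₂).
I₁/I₂ = 232/49.4 = 4.696, so d₂ = 2.80 × √4.696 = 6.068 m.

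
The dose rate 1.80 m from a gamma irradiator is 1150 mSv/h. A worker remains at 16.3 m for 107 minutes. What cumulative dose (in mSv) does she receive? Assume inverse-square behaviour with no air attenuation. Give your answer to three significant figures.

Since intensity falls as 1/r², rate at 16.3 m:
1150 × (1.80/16.3)² = 1150 × 0.01219 = 14.02 mSv/h.
Dose = rate × time = 14.02 mSv/h × 1.783 h = 25.00 mSv.

25.0 mSv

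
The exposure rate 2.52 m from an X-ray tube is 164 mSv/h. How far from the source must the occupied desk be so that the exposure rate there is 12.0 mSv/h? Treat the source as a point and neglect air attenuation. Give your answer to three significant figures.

9.32 m

Using I₁d₁² = I₂d₂², d₂ = d₁·√(I₁/I₂).
I₁/I₂ = 164/12.0 = 13.67, so d₂ = 2.52 × √13.67 = 9.317 m.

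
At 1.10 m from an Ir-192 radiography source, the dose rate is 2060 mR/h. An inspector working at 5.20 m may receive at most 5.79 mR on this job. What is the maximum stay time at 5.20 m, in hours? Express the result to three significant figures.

Intensity scales as (d₁/d₂)², so rate at 5.20 m:
2060 × (1.10/5.20)² = 2060 × 0.04475 = 92.19 mR/h.
Stay time = 5.79 mR ÷ 92.19 mR/h = 0.06281 h.

0.0628 h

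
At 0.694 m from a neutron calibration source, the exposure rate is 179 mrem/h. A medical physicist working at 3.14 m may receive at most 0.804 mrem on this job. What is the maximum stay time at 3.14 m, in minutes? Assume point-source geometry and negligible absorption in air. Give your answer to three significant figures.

5.52 min

Intensity scales as (d₁/d₂)², so rate at 3.14 m:
179 × (0.694/3.14)² = 179 × 0.04885 = 8.744 mrem/h.
Stay time = 0.804 mrem ÷ 8.744 mrem/h = 0.09195 h = 5.517 min.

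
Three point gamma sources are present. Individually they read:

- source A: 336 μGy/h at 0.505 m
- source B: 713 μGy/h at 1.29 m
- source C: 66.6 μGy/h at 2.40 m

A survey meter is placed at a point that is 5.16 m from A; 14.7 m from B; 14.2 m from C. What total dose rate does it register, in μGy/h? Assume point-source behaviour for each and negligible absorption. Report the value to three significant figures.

10.6 μGy/h

Each source contributes Iᵢ·(dᵢ/rᵢ)²; contributions add.
A: 336 × (0.505/5.16)² = 3.218 μGy/h
B: 713 × (1.29/14.7)² = 5.491 μGy/h
C: 66.6 × (2.40/14.2)² = 1.902 μGy/h
Total = 3.218 + 5.491 + 1.902 = 10.61 μGy/h.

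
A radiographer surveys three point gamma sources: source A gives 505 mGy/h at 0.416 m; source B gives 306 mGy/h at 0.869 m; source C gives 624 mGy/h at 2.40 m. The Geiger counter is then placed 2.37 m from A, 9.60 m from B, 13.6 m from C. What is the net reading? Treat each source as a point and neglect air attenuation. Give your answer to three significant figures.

37.5 mGy/h

Each source contributes Iᵢ·(dᵢ/rᵢ)²; contributions add.
A: 505 × (0.416/2.37)² = 15.56 mGy/h
B: 306 × (0.869/9.60)² = 2.507 mGy/h
C: 624 × (2.40/13.6)² = 19.43 mGy/h
Total = 15.56 + 2.507 + 19.43 = 37.50 mGy/h.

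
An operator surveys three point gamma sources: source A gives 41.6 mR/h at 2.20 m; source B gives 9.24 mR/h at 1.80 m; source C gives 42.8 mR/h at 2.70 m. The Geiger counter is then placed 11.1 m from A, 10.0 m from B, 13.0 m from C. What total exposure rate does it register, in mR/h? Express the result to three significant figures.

3.78 mR/h

Each source contributes Iᵢ·(dᵢ/rᵢ)²; contributions add.
A: 41.6 × (2.20/11.1)² = 1.634 mR/h
B: 9.24 × (1.80/10.0)² = 0.2994 mR/h
C: 42.8 × (2.70/13.0)² = 1.846 mR/h
Total = 1.634 + 0.2994 + 1.846 = 3.779 mR/h.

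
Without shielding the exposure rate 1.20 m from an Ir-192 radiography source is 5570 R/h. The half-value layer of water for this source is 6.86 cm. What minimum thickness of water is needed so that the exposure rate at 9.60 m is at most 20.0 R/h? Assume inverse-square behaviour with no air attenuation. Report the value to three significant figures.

14.6 cm

At 9.60 m, distance alone gives (1.20/9.60)² = 0.01562, so 5570 × 0.01562 = 87.00 R/h.
Further attenuation needed: 87.00/20.0 = 4.350.
n = log₂(4.350) = 2.121 half-value layers.
Thickness = 2.121 × 6.86 cm = 14.55 cm.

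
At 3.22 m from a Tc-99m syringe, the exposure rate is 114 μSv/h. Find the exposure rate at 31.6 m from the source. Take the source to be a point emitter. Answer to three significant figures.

1.18 μSv/h

Intensity scales as (d₁/d₂)², so the rate at 31.6 m is
(3.22/31.6)² = 0.01038, so 114 × 0.01038 = 1.183 μSv/h.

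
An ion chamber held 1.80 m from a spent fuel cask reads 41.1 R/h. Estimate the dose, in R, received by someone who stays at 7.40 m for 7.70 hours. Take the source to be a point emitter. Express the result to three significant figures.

Since intensity falls as 1/r², rate at 7.40 m:
41.1 × (1.80/7.40)² = 41.1 × 0.05917 = 2.432 R/h.
Dose = rate × time = 2.432 R/h × 7.700 h = 18.73 R.

18.7 R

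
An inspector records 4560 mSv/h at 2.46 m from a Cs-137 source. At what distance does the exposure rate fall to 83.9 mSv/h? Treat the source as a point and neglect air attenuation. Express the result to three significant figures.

Since intensity falls as 1/r², d₂ = d₁·√(I₁/I₂).
I₁/I₂ = 4560/83.9 = 54.35, so d₂ = 2.46 × √54.35 = 18.14 m.

18.1 m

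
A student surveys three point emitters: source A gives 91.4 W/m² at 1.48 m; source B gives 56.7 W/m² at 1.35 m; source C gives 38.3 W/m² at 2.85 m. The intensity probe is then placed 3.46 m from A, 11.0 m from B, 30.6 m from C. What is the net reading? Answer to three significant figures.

17.9 W/m²

Each source contributes Iᵢ·(dᵢ/rᵢ)²; contributions add.
A: 91.4 × (1.48/3.46)² = 16.72 W/m²
B: 56.7 × (1.35/11.0)² = 0.8540 W/m²
C: 38.3 × (2.85/30.6)² = 0.3322 W/m²
Total = 16.72 + 0.8540 + 0.3322 = 17.91 W/m².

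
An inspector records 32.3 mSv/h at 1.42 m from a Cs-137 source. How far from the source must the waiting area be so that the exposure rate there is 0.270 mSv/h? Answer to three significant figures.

15.5 m

Using I₁d₁² = I₂d₂², d₂ = d₁·√(I₁/I₂).
I₁/I₂ = 32.3/0.270 = 119.6, so d₂ = 1.42 × √119.6 = 15.53 m.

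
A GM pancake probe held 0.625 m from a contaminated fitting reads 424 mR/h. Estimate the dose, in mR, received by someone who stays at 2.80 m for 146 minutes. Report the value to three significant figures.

Since intensity falls as 1/r², rate at 2.80 m:
424 × (0.625/2.80)² = 424 × 0.04982 = 21.12 mR/h.
Dose = rate × time = 21.12 mR/h × 2.433 h = 51.38 mR.

51.4 mR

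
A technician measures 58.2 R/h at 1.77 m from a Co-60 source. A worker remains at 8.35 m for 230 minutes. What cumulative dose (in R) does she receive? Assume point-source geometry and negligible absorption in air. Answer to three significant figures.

10.0 R

Since intensity falls as 1/r², rate at 8.35 m:
58.2 × (1.77/8.35)² = 58.2 × 0.04493 = 2.615 R/h.
Dose = rate × time = 2.615 R/h × 3.833 h = 10.02 R.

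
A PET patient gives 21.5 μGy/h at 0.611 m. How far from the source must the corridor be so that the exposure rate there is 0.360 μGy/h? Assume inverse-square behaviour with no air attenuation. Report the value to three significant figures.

4.72 m

Since intensity falls as 1/r², d₂ = d₁·√(I₁/I₂).
I₁/I₂ = 21.5/0.360 = 59.72, so d₂ = 0.611 × √59.72 = 4.722 m.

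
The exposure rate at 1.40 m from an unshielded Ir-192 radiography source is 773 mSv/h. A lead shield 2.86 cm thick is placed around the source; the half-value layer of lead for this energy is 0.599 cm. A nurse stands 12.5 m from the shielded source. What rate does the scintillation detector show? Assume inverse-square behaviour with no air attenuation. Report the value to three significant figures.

Distance alone: 773 × (1.40/12.5)² = 773 × 0.01254 = 9.693 mSv/h.
Shield: 2.86/0.599 = 4.775 half-value layers → attenuation 2^(−4.775) = 0.03652.
Combined: 9.693 × 0.03652 = 0.3540 mSv/h.

0.354 mSv/h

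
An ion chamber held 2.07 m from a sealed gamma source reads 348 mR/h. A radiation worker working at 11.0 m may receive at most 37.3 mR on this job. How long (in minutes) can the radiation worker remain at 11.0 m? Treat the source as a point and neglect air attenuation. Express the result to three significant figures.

Intensity scales as (d₁/d₂)², so rate at 11.0 m:
(2.07/11.0)² = 0.03541, so 348 × 0.03541 = 12.32 mR/h.
Stay time = 37.3 mR ÷ 12.32 mR/h = 3.028 h = 181.7 min.

182 min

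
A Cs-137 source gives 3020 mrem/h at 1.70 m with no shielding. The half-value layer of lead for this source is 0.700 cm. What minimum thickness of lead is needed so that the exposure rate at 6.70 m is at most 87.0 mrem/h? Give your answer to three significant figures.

0.812 cm

At 6.70 m, distance alone gives 3020 × (1.70/6.70)² = 3020 × 0.06438 = 194.4 mrem/h.
Further attenuation needed: 194.4/87.0 = 2.234.
n = log₂(2.234) = 1.160 half-value layers.
Thickness = 1.160 × 0.700 cm = 0.8120 cm.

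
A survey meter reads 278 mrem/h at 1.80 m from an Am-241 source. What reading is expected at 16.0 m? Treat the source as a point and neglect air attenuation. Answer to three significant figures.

3.52 mrem/h

By the inverse-square law, the rate at 16.0 m is
278 × (1.80/16.0)² = 278 × 0.01266 = 3.519 mrem/h.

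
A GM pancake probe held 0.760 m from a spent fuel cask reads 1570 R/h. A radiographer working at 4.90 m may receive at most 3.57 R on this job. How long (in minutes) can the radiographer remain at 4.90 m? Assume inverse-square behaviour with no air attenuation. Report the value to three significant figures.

5.67 min

Since intensity falls as 1/r², rate at 4.90 m:
(0.760/4.90)² = 0.02406, so 1570 × 0.02406 = 37.77 R/h.
Stay time = 3.57 R ÷ 37.77 R/h = 0.09452 h = 5.671 min.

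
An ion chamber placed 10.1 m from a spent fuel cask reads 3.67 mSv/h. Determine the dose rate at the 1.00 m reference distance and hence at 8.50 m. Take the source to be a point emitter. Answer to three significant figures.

374 mSv/h; 5.18 mSv/h

Using I₁d₁² = I₂d₂²,
At 1.00 m: 3.67 × (10.1/1.00)² = 3.67 × 102.0 = 374.3 mSv/h
At 8.50 m: (1.00/8.50)² = 0.01384, so 374.3 × 0.01384 = 5.180 mSv/h.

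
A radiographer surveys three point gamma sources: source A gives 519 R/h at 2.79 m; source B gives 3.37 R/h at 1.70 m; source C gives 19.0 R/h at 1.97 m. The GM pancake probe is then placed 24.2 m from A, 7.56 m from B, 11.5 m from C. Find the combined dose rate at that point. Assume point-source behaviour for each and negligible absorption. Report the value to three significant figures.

By superposition, sum each source's inverse-square contribution:
A: 519 × (2.79/24.2)² = 6.898 R/h
B: 3.37 × (1.70/7.56)² = 0.1704 R/h
C: 19.0 × (1.97/11.5)² = 0.5576 R/h
Total = 6.898 + 0.1704 + 0.5576 = 7.626 R/h.

7.63 R/h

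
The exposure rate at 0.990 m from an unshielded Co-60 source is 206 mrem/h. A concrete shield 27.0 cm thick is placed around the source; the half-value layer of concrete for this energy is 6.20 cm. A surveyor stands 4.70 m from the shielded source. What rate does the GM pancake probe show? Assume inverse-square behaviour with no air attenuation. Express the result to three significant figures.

Distance alone: 206 × (0.990/4.70)² = 206 × 0.04437 = 9.140 mrem/h.
Shield: 27.0/6.20 = 4.355 half-value layers → attenuation 2^(−4.355) = 0.04887.
Combined: 9.140 × 0.04887 = 0.4467 mrem/h.

0.447 mrem/h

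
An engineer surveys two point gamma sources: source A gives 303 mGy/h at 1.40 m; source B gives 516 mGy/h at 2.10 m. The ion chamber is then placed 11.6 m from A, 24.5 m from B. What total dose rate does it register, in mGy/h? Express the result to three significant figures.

8.20 mGy/h

Each source contributes Iᵢ·(dᵢ/rᵢ)²; contributions add.
A: 303 × (1.40/11.6)² = 4.413 mGy/h
B: 516 × (2.10/24.5)² = 3.791 mGy/h
Total = 4.413 + 3.791 = 8.204 mGy/h.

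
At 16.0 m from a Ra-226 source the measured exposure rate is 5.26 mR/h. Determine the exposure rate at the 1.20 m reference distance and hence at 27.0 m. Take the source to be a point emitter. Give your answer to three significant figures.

Using I₁d₁² = I₂d₂²,
At 1.20 m: (16.0/1.20)² = 177.8, so 5.26 × 177.8 = 935.2 mR/h
At 27.0 m: 935.2 × (1.20/27.0)² = 935.2 × 0.001975 = 1.847 mR/h.

935 mR/h; 1.85 mR/h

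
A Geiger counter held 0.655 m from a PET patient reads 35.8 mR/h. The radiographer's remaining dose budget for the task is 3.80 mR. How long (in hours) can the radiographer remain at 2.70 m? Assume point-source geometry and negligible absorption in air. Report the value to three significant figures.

Applying the 1/r² law, rate at 2.70 m:
(0.655/2.70)² = 0.05885, so 35.8 × 0.05885 = 2.107 mR/h.
Stay time = 3.80 mR ÷ 2.107 mR/h = 1.804 h.

1.80 h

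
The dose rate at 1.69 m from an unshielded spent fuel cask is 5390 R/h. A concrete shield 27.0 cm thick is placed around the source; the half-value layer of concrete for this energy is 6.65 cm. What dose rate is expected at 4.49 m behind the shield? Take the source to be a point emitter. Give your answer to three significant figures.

45.8 R/h

Distance alone: 5390 × (1.69/4.49)² = 5390 × 0.1417 = 763.8 R/h.
Shield: 27.0/6.65 = 4.060 half-value layers → attenuation 2^(−4.060) = 0.05995.
Combined: 763.8 × 0.05995 = 45.79 R/h.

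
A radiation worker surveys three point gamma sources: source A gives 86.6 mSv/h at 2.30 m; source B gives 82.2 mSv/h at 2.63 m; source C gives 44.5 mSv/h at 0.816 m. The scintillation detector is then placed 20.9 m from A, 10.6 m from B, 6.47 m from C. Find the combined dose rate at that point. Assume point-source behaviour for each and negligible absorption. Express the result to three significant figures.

By superposition, sum each source's inverse-square contribution:
A: 86.6 × (2.30/20.9)² = 1.049 mSv/h
B: 82.2 × (2.63/10.6)² = 5.060 mSv/h
C: 44.5 × (0.816/6.47)² = 0.7078 mSv/h
Total = 1.049 + 5.060 + 0.7078 = 6.817 mSv/h.

6.82 mSv/h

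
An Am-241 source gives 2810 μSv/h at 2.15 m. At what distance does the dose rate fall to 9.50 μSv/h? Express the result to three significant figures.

Intensity scales as (d₁/d₂)², so d₂ = d₁·√(I₁/I₂).
I₁/I₂ = 2810/9.50 = 295.8, so d₂ = 2.15 × √295.8 = 36.98 m.

37.0 m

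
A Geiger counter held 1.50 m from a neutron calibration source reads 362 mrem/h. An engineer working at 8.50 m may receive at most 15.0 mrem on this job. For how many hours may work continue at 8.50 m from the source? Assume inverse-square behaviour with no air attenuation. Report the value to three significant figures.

1.33 h

Using I₁d₁² = I₂d₂², rate at 8.50 m:
362 × (1.50/8.50)² = 362 × 0.03114 = 11.27 mrem/h.
Stay time = 15.0 mrem ÷ 11.27 mrem/h = 1.331 h.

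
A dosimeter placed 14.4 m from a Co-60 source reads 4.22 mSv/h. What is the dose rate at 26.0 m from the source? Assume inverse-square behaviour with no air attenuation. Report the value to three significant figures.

1.29 mSv/h

By the inverse-square law, scaling from 14.4 m to 26.0 m:
4.22 × (14.4/26.0)² = 4.22 × 0.3067 = 1.294 mSv/h.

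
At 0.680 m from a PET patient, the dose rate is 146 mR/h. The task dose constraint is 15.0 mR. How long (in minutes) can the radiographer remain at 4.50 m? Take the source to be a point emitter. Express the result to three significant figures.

270 min

Applying the 1/r² law, rate at 4.50 m:
146 × (0.680/4.50)² = 146 × 0.02283 = 3.333 mR/h.
Stay time = 15.0 mR ÷ 3.333 mR/h = 4.500 h = 270.0 min.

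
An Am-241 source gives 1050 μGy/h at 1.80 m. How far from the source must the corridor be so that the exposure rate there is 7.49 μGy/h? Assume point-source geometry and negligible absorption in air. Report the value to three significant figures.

21.3 m

Intensity scales as (d₁/d₂)², so d₂ = d₁·√(I₁/I₂).
I₁/I₂ = 1050/7.49 = 140.2, so d₂ = 1.80 × √140.2 = 21.31 m.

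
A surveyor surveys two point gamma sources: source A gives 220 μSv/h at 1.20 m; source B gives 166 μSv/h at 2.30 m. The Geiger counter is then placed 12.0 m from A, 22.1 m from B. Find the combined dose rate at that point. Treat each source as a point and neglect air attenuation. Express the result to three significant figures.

4.00 μSv/h

Each source contributes Iᵢ·(dᵢ/rᵢ)²; contributions add.
A: 220 × (1.20/12.0)² = 2.200 μSv/h
B: 166 × (2.30/22.1)² = 1.798 μSv/h
Total = 2.200 + 1.798 = 3.998 μSv/h.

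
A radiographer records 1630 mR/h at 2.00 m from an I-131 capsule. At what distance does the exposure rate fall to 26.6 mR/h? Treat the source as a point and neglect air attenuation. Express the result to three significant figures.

Applying the 1/r² law, d₂ = d₁·√(I₁/I₂).
I₁/I₂ = 1630/26.6 = 61.28, so d₂ = 2.00 × √61.28 = 15.66 m.

15.7 m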